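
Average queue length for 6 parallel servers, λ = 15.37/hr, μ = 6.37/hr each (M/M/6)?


a = λ/μ = 2.4129; ρ = a/6 = 0.4021
P₀ = 0.089147
Lq = P₀·a^c·ρ / (c!·(1−ρ)²) = 0.089147·197.33613·0.4021/(720·0.35743)
= 0.02749

Final: 0.02749


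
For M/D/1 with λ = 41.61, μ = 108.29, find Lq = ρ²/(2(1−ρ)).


ρ = 41.61/108.29 = 0.3842
M/D/1: Lq = ρ²/(2(1−ρ)) = 0.1476/(2·0.6158) = 0.11989

Final: 0.11989


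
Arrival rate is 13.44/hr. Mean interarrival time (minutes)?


Mean interarrival time = 1/λ = 1/13.44 hour = 0.07440 hour
In minutes: 0.07440 × 60 = 4.4643 min

Final: 4.4643 min


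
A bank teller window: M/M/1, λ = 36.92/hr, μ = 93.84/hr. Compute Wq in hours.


ρ = 36.92/93.84 = 0.3934
Wq = ρ/(μ−λ) = 0.3934/(93.84 − 36.92) = 0.3934/56.92 = 0.006912 hr

Final: 0.006912 hr


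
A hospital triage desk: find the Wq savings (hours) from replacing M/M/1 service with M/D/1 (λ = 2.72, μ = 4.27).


ρ = 2.72/4.27 = 0.6370
Wq(M/M/1) = ρ/(μ−λ) = 0.6370/1.55 = 0.41097 hr
Wq(M/D/1) = ρ/(2(μ−λ)) = 0.20548 hr
Savings = 0.41097 − 0.20548 = 0.20548 hr

Final: 0.20548 hr


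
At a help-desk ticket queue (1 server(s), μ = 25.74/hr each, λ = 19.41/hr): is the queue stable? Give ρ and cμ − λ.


Total capacity cμ = 1·25.74 = 25.74/hr
ρ = λ/(cμ) = 19.41/25.74 = 0.7541
Stable ⇔ ρ < 1: YES
Spare capacity = cμ − λ = 25.74 − 19.41 = 6.33/hr

Final: ρ = 0.7541; stable; margin = 6.33/hr


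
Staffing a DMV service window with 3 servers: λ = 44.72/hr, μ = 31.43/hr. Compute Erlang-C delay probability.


a = λ/μ = 1.4228; ρ = a/3 = 0.4743
P₀ = 0.229975 (from M/M/c formula)
C(c,a) = [a^c/(c!(1−ρ))]·P₀ = [2.88053/(6·0.5257)]·0.229975
= 0.91320·0.229975 = 0.210014

Final: 0.210014


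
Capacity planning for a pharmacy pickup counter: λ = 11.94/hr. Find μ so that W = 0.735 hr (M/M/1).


W = 1/(μ−λ) ⇒ μ − λ = 1/W = 1/0.735 = 1.3605
μ = λ + 1/W = 11.94 + 1.3605 = 13.3005 per hr

Final: 13.3005 /hr


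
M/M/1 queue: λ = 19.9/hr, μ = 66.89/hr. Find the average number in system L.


ρ = λ/μ = 19.9/66.89 = 0.2975
L = ρ/(1−ρ) = 0.2975/(1 − 0.2975) = 0.2975/0.7025 = 0.4235

Final: 0.4235


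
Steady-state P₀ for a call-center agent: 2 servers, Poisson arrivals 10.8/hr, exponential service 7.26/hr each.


a = λ/μ = 10.8/7.26 = 1.4876; ρ = a/c = 0.7438
Σ_{k=0}^{1} a^k/k! (terms k=0..1) = 1.00000 + 1.48760 = 2.48760
Tail: a^2/(2!(1−ρ)) = 2.21296/(2·0.2562) = 4.31885
P₀ = 1/(2.48760 + 4.31885) = 1/6.80645 = 0.146919

Final: 0.146919


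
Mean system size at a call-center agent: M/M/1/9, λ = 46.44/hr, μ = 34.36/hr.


ρ = 46.44/34.36 = 1.3516
L = ρ[1 − (K+1)ρ^K + Kρ^(K+1)] / [(1−ρ)(1−ρ^(K+1))]
Numerator: 1.3516·(1 − 10·15.050520 + 9·20.341855) = 45.374283
Denominator: (-0.3516)·(-19.341855) = 6.800047
L = 45.374283/6.800047 = 6.6726

Final: 6.6726


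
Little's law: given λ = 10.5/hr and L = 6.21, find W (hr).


W = L/λ = 6.21/10.5 = 0.5914 hr

Final: 0.5914 hr


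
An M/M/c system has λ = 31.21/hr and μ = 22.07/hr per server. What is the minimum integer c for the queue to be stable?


Stability requires cμ > λ ⇔ c > λ/μ.
λ/μ = 31.21/22.07 = 1.4141
Minimum integer c = ⌊1.4141⌋ + 1 = 2
Check: 2·22.07 = 44.14 > 31.21, while 1·22.07 = 22.07 ≤ 31.21

Final: 2 servers


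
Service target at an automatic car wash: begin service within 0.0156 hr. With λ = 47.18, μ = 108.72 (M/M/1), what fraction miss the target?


ρ = 47.18/108.72 = 0.4340
P(Wq > t) = ρ·e^{−(μ−λ)t} = 0.4340·e^{−0.9600}
= 0.4340·0.382884 = 0.166156

Final: 0.166156


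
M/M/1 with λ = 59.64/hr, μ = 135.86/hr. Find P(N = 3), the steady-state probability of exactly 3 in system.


ρ = 59.64/135.86 = 0.4390
P_n = (1−ρ)·ρ^n = (1 − 0.4390)·0.4390^3 = 0.5610·0.084594 = 0.047459

Final: 0.047459


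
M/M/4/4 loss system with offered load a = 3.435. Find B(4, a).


B(c,a) = (a^c/c!) / Σ_{k=0}^{c} a^k/k!
a^4/4! = 5.800905
Σ terms (k=0..4): 1.00000 + 3.43500 + 5.89961 + 6.75506 + 5.80090 = 22.890573
B = 5.800905/22.890573 = 0.253419

Final: 0.253419


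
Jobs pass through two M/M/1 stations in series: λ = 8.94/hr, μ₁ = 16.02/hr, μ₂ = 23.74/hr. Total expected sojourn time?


Each node sees arrival rate λ = 8.94/hr (tandem ⇒ throughput preserved).
W₁ = 1/(μ₁−λ) = 1/(16.02−8.94) = 0.14124 hr
W₂ = 1/(μ₂−λ) = 1/(23.74−8.94) = 0.06757 hr
W_total = W₁ + W₂ = 0.14124 + 0.06757 = 0.20881 hr

Final: 0.20881 hr


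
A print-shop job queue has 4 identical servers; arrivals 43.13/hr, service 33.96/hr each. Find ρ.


ρ = λ/(cμ) = 43.13/(4·33.96) = 43.13/135.84 = 0.3175

Final: 0.3175


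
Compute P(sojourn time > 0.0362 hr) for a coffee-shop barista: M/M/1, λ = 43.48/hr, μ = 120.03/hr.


W ~ Exponential(μ−λ) for M/M/1.
μ − λ = 120.03 − 43.48 = 76.5500
P(W > t) = e^{−(μ−λ)t} = e^{−2.7711} = 0.062592

Final: 0.062592


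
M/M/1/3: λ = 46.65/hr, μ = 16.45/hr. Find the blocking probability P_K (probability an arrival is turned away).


ρ = λ/μ = 46.65/16.45 = 2.8359
P_K = (1−ρ)ρ^K/(1−ρ^(K+1)) = (-1.8359·22.806426)/(1 − 64.675975)
= -41.869549/-63.675975 = 0.657541

Final: 0.657541


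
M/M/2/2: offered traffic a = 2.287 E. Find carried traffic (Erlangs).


B(2,2.287) = 0.443088 (Erlang-B)
Carried load = a(1 − B) = 2.287·(1 − 0.443088) = 2.287·0.556912 = 1.2737 E

Final: 1.2737 Erlangs


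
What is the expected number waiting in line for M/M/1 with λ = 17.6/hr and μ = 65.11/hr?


ρ = 17.6/65.11 = 0.2703
Lq = ρ²/(1−ρ) = 0.07307/0.7297 = 0.1001

Final: 0.1001


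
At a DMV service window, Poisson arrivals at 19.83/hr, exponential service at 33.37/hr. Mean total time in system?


W = 1/(μ−λ) = 1/(33.37 − 19.83) = 1/13.54 = 0.07386 hr

Final: 0.07386 hr


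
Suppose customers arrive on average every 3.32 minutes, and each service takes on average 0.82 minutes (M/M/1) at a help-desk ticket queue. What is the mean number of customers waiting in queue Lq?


λ = 60/3.32 = 18.0723 /hr
μ = 60/0.82 = 73.1707 /hr
ρ = λ/μ = 18.0723/73.1707 = 0.2470
Lq = ρ²/(1−ρ) = 0.06100/0.7530 = 0.08101

Final: 0.08101


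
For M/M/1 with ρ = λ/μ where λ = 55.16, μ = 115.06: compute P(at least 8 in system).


ρ = 55.16/115.06 = 0.4794
P(N ≥ n) = ρ^n = 0.4794^8 = 0.002790

Final: 0.002790


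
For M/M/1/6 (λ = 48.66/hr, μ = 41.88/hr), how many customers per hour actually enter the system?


ρ = 1.1619; P_K = (1−ρ)ρ^6/(1−ρ^7) = 0.214300
λ_eff = λ(1 − P_K) = 48.66·(1 − 0.214300) = 48.66·0.785700 = 38.2322 /hr

Final: 38.2322 /hr


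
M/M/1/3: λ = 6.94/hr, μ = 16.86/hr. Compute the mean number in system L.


ρ = 6.94/16.86 = 0.4116
L = ρ[1 − (K+1)ρ^K + Kρ^(K+1)] / [(1−ρ)(1−ρ^(K+1))]
Numerator: 0.4116·(1 − 4·0.069744 + 3·0.028708) = 0.332243
Denominator: (0.5884)·(0.971292) = 0.571484
L = 0.332243/0.571484 = 0.5814

Final: 0.5814


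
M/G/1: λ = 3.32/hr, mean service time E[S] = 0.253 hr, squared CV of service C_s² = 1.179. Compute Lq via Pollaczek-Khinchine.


ρ = λ·E[S] = 3.32·0.253 = 0.8400
Lq = ρ²(1+C_s²)/(2(1−ρ)) = 0.7055·(1+1.179)/(2·0.1600)
= 0.7055·2.1790/0.3201 = 4.80304

Final: 4.80304


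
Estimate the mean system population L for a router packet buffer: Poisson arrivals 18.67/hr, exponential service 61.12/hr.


ρ = λ/μ = 18.67/61.12 = 0.3055
L = ρ/(1−ρ) = 0.3055/(1 − 0.3055) = 0.3055/0.6945 = 0.4398

Final: 0.4398


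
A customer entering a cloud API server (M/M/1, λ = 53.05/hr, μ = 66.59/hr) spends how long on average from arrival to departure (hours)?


W = 1/(μ−λ) = 1/(66.59 − 53.05) = 1/13.54 = 0.07386 hr

Final: 0.07386 hr


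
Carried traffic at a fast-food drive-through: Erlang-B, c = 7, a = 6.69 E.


B(7,6.69) = 0.229456 (Erlang-B)
Carried load = a(1 − B) = 6.69·(1 − 0.229456) = 6.69·0.770544 = 5.1549 E

Final: 5.1549 Erlangs


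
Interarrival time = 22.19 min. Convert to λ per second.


λ = 1/(interarrival time) in consistent units.
1 second = 0.0166667 min, so λ = 0.0166667/22.19 = 0.0007511 per second

Final: 0.0007511 /sec


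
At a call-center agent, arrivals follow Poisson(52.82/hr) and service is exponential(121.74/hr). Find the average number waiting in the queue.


ρ = 52.82/121.74 = 0.4339
Lq = ρ²/(1−ρ) = 0.1882/0.5661 = 0.3325

Final: 0.3325


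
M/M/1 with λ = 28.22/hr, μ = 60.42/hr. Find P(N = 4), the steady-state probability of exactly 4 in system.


ρ = 28.22/60.42 = 0.4671
P_n = (1−ρ)·ρ^n = (1 − 0.4671)·0.4671^4 = 0.5329·0.047589 = 0.025362

Final: 0.025362


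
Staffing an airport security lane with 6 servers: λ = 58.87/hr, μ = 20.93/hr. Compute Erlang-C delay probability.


a = λ/μ = 2.8127; ρ = a/6 = 0.4688
P₀ = 0.059359 (from M/M/c formula)
C(c,a) = [a^c/(c!(1−ρ))]·P₀ = [495.16375/(720·0.5312)]·0.059359
= 1.29463·0.059359 = 0.076848

Final: 0.076848


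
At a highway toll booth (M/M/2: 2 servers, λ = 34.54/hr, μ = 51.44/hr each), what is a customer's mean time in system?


a = 0.6715; ρ = 0.3357; P₀ = 0.497308
Lq = P₀·a^c·ρ/(c!(1−ρ)²) = 0.08530
Wq = Lq/λ = 0.08530/34.54 = 0.002470 hr
W = Wq + 1/μ = 0.002470 + 0.01944 = 0.02191 hr

Final: 0.02191 hr


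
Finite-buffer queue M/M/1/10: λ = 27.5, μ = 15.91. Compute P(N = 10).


ρ = λ/μ = 27.5/15.91 = 1.7285
P_K = (1−ρ)ρ^K/(1−ρ^(K+1)) = (-0.7285·238.026407)/(1 − 411.422137)
= -173.395730/-410.422137 = 0.422481

Final: 0.422481


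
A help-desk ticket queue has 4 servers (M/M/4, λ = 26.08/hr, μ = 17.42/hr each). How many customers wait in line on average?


a = λ/μ = 1.4971; ρ = a/4 = 0.3743
P₀ = 0.221649
Lq = P₀·a^c·ρ / (c!·(1−ρ)²) = 0.221649·5.02386·0.3743/(24·0.39152)
= 0.04435

Final: 0.04435


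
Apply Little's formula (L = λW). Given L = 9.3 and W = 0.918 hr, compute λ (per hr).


λ = L/W = 9.3/0.918 = 10.1307 /hr

Final: 10.1307 /hr


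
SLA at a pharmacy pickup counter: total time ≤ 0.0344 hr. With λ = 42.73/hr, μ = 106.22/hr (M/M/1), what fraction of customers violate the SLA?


W ~ Exponential(μ−λ) for M/M/1.
μ − λ = 106.22 − 42.73 = 63.4900
P(W > t) = e^{−(μ−λ)t} = e^{−2.1841} = 0.112584

Final: 0.112584


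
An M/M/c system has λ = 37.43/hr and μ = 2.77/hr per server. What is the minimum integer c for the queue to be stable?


Stability requires cμ > λ ⇔ c > λ/μ.
λ/μ = 37.43/2.77 = 13.5126
Minimum integer c = ⌊13.5126⌋ + 1 = 14
Check: 14·2.77 = 38.78 > 37.43, while 13·2.77 = 36.01 ≤ 37.43

Final: 14 servers


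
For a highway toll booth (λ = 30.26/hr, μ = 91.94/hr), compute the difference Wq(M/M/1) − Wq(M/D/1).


ρ = 30.26/91.94 = 0.3291
Wq(M/M/1) = ρ/(μ−λ) = 0.3291/61.68 = 0.005336 hr
Wq(M/D/1) = ρ/(2(μ−λ)) = 0.002668 hr
Savings = 0.005336 − 0.002668 = 0.002668 hr

Final: 0.002668 hr


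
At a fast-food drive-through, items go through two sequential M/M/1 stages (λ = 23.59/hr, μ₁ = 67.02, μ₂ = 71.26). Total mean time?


Each node sees arrival rate λ = 23.59/hr (tandem ⇒ throughput preserved).
W₁ = 1/(μ₁−λ) = 1/(67.02−23.59) = 0.02303 hr
W₂ = 1/(μ₂−λ) = 1/(71.26−23.59) = 0.02098 hr
W_total = W₁ + W₂ = 0.02303 + 0.02098 = 0.04400 hr

Final: 0.04400 hr


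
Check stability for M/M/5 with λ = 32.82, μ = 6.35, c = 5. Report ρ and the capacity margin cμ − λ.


Total capacity cμ = 5·6.35 = 31.75/hr
ρ = λ/(cμ) = 32.82/31.75 = 1.0337
Stable ⇔ ρ < 1: NO
Spare capacity = cμ − λ = 31.75 − 32.82 = -1.07/hr

Final: ρ = 1.0337; unstable; margin = -1.07/hr


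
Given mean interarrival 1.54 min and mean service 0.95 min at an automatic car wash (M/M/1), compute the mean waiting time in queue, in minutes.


λ = 60/1.54 = 38.9610 /hr
μ = 60/0.95 = 63.1579 /hr
ρ = λ/μ = 38.9610/63.1579 = 0.6169
Wq = ρ/(μ−λ) = 0.6169/(63.1579−38.9610) = 0.02549 hr
In minutes: 0.02549·60 = 1.530 min

Final: 1.530 min


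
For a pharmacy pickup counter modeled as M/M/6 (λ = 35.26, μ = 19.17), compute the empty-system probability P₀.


a = λ/μ = 35.26/19.17 = 1.8393; ρ = a/c = 0.3066
Σ_{k=0}^{5} a^k/k! (terms k=0..5) = 1.00000 + 1.83933 + 1.69157 + 1.03712 + 0.47690 + 0.17544 = 6.22036
Tail: a^6/(6!(1−ρ)) = 38.72230/(720·0.6934) = 0.07756
P₀ = 1/(6.22036 + 0.07756) = 1/6.29792 = 0.158783

Final: 0.158783


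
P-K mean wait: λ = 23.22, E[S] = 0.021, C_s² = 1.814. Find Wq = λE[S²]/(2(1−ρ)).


ρ = λ·E[S] = 23.22·0.021 = 0.4876
E[S²] = E[S]²(1+C_s²) = 0.021²·(1+1.814) = 0.001241
Wq = λ·E[S²]/(2(1−ρ)) = 23.22·0.001241/(2·0.5124) = 0.02812 hr

Final: 0.02812 hr


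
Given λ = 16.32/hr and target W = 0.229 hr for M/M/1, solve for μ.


W = 1/(μ−λ) ⇒ μ − λ = 1/W = 1/0.229 = 4.3668
μ = λ + 1/W = 16.32 + 4.3668 = 20.6868 per hr

Final: 20.6868 /hr


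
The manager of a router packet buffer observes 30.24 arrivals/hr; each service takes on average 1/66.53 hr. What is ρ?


ρ = λ/μ = 30.24/66.53 = 0.4545

Final: 0.4545


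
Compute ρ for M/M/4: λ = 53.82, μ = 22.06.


ρ = λ/(cμ) = 53.82/(4·22.06) = 53.82/88.24 = 0.6099

Final: 0.6099


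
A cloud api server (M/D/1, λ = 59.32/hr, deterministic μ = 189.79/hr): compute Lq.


ρ = 59.32/189.79 = 0.3126
M/D/1: Lq = ρ²/(2(1−ρ)) = 0.09769/(2·0.6874) = 0.07105

Final: 0.07105


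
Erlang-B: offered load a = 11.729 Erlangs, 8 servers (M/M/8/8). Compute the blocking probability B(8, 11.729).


B(c,a) = (a^c/c!) / Σ_{k=0}^{c} a^k/k!
a^8/8! = 8883.157593
Σ terms (k=0..8): 1.00000 + 11.72900 + 68.78472 + 268.92533 + 788.55630 + 1849.79536 + 3616.04163 + 6058.93603 + 8883.15759 = 21546.925957
B = 8883.157593/21546.925957 = 0.412270

Final: 0.412270


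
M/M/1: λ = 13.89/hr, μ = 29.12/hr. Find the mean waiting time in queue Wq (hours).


ρ = 13.89/29.12 = 0.4770
Wq = ρ/(μ−λ) = 0.4770/(29.12 − 13.89) = 0.4770/15.23 = 0.03132 hr

Final: 0.03132 hr


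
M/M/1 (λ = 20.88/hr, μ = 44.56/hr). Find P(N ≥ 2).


ρ = 20.88/44.56 = 0.4686
P(N ≥ n) = ρ^n = 0.4686^2 = 0.219569

Final: 0.219569


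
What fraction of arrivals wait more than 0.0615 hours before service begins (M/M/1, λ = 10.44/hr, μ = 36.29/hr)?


ρ = 10.44/36.29 = 0.2877
P(Wq > t) = ρ·e^{−(μ−λ)t} = 0.2877·e^{−1.5898}
= 0.2877·0.203972 = 0.058679

Final: 0.058679


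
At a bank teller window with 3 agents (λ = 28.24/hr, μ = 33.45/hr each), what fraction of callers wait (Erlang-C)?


a = λ/μ = 0.8442; ρ = a/3 = 0.2814
P₀ = 0.427317 (from M/M/c formula)
C(c,a) = [a^c/(c!(1−ρ))]·P₀ = [0.60174/(6·0.7186)]·0.427317
= 0.13956·0.427317 = 0.059638

Final: 0.059638


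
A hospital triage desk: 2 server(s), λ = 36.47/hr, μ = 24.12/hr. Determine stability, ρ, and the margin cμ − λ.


Total capacity cμ = 2·24.12 = 48.24/hr
ρ = λ/(cμ) = 36.47/48.24 = 0.7560
Stable ⇔ ρ < 1: YES
Spare capacity = cμ − λ = 48.24 − 36.47 = 11.77/hr

Final: ρ = 0.7560; stable; margin = 11.77/hr


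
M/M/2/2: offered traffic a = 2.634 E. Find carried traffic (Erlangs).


B(2,2.634) = 0.488384 (Erlang-B)
Carried load = a(1 − B) = 2.634·(1 − 0.488384) = 2.634·0.511616 = 1.3476 E

Final: 1.3476 Erlangs


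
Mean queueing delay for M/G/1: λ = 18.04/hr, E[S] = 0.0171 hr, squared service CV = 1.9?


ρ = λ·E[S] = 18.04·0.0171 = 0.3085
E[S²] = E[S]²(1+C_s²) = 0.0171²·(1+1.9) = 0.0008480
Wq = λ·E[S²]/(2(1−ρ)) = 18.04·0.0008480/(2·0.6915) = 0.01106 hr

Final: 0.01106 hr


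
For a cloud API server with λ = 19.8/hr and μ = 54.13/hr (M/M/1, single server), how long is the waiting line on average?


ρ = 19.8/54.13 = 0.3658
Lq = ρ²/(1−ρ) = 0.1338/0.6342 = 0.2110

Final: 0.2110


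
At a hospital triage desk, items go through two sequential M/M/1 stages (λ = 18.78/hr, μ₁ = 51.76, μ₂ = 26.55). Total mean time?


Each node sees arrival rate λ = 18.78/hr (tandem ⇒ throughput preserved).
W₁ = 1/(μ₁−λ) = 1/(51.76−18.78) = 0.03032 hr
W₂ = 1/(μ₂−λ) = 1/(26.55−18.78) = 0.12870 hr
W_total = W₁ + W₂ = 0.03032 + 0.12870 = 0.15902 hr

Final: 0.15902 hr


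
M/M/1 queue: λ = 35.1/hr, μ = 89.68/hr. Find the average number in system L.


ρ = λ/μ = 35.1/89.68 = 0.3914
L = ρ/(1−ρ) = 0.3914/(1 − 0.3914) = 0.3914/0.6086 = 0.6431

Final: 0.6431


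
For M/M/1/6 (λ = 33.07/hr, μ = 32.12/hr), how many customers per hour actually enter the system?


ρ = 1.0296; P_K = (1−ρ)ρ^6/(1−ρ^7) = 0.155647
λ_eff = λ(1 − P_K) = 33.07·(1 − 0.155647) = 33.07·0.844353 = 27.9228 /hr

Final: 27.9228 /hr


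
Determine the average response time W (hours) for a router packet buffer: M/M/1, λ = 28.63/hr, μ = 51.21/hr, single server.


W = 1/(μ−λ) = 1/(51.21 − 28.63) = 1/22.58 = 0.04429 hr

Final: 0.04429 hr


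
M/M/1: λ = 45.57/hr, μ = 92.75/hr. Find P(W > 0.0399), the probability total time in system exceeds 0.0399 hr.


W ~ Exponential(μ−λ) for M/M/1.
μ − λ = 92.75 − 45.57 = 47.1800
P(W > t) = e^{−(μ−λ)t} = e^{−1.8825} = 0.152212

Final: 0.152212


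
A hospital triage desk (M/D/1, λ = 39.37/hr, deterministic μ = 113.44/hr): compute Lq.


ρ = 39.37/113.44 = 0.3471
M/D/1: Lq = ρ²/(2(1−ρ)) = 0.1204/(2·0.6529) = 0.09223

Final: 0.09223


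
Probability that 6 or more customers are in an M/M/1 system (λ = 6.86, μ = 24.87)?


ρ = 6.86/24.87 = 0.2758
P(N ≥ n) = ρ^n = 0.2758^6 = 0.0004404

Final: 0.0004404


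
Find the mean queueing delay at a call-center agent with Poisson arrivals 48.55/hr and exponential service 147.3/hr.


ρ = 48.55/147.3 = 0.3296
Wq = ρ/(μ−λ) = 0.3296/(147.3 − 48.55) = 0.3296/98.75 = 0.003338 hr

Final: 0.003338 hr


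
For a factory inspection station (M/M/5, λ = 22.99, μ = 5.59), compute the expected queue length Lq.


a = λ/μ = 4.1127; ρ = a/5 = 0.8225
P₀ = 0.010830
Lq = P₀·a^c·ρ / (c!·(1−ρ)²) = 0.010830·1176.61889·0.8225/(120·0.03149)
= 2.77355

Final: 2.77355


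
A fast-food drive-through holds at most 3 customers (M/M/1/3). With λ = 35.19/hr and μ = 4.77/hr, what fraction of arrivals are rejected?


ρ = λ/μ = 35.19/4.77 = 7.3774
P_K = (1−ρ)ρ^K/(1−ρ^(K+1)) = (-6.3774·401.515822)/(1 − 2962.126157)
= -2560.610335/-2961.126157 = 0.864742

Final: 0.864742


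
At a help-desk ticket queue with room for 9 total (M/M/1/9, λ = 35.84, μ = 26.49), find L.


ρ = 35.84/26.49 = 1.3530
L = ρ[1 − (K+1)ρ^K + Kρ^(K+1)] / [(1−ρ)(1−ρ^(K+1))]
Numerator: 1.3530·(1 − 10·15.190581 + 9·20.552300) = 46.088547
Denominator: (-0.3530)·(-19.552300) = 6.901246
L = 46.088547/6.901246 = 6.6783

Final: 6.6783


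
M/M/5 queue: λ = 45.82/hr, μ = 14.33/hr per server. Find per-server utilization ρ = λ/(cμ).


ρ = λ/(cμ) = 45.82/(5·14.33) = 45.82/71.65 = 0.6395

Final: 0.6395


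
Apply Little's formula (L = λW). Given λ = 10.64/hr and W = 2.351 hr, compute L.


L = λW = 10.64·2.351 = 25.0146

Final: 25.0146


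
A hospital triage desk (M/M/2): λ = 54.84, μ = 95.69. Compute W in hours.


a = 0.5731; ρ = 0.2866; P₀ = 0.554545
Lq = P₀·a^c·ρ/(c!(1−ρ)²) = 0.05127
Wq = Lq/λ = 0.05127/54.84 = 0.0009349 hr
W = Wq + 1/μ = 0.0009349 + 0.01045 = 0.01139 hr

Final: 0.01139 hr


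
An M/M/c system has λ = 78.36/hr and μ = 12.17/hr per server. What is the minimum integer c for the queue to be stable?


Stability requires cμ > λ ⇔ c > λ/μ.
λ/μ = 78.36/12.17 = 6.4388
Minimum integer c = ⌊6.4388⌋ + 1 = 7
Check: 7·12.17 = 85.19 > 78.36, while 6·12.17 = 73.02 ≤ 78.36

Final: 7 servers


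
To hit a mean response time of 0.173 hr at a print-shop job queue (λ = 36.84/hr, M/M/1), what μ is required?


W = 1/(μ−λ) ⇒ μ − λ = 1/W = 1/0.173 = 5.7803
μ = λ + 1/W = 36.84 + 5.7803 = 42.6203 per hr

Final: 42.6203 /hr


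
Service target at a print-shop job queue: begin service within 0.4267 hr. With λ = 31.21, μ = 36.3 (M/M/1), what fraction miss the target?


ρ = 31.21/36.3 = 0.8598
P(Wq > t) = ρ·e^{−(μ−λ)t} = 0.8598·e^{−2.1719}
= 0.8598·0.113961 = 0.097981

Final: 0.097981


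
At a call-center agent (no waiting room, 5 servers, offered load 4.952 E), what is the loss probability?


B(c,a) = (a^c/c!) / Σ_{k=0}^{c} a^k/k!
a^5/5! = 24.815437
Σ terms (k=0..5): 1.00000 + 4.95200 + 12.26115 + 20.23907 + 25.05597 + 24.81544 = 88.323639
B = 24.815437/88.323639 = 0.280960

Final: 0.280960


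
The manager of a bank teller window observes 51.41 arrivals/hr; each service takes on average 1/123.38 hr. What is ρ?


ρ = λ/μ = 51.41/123.38 = 0.4167

Final: 0.4167


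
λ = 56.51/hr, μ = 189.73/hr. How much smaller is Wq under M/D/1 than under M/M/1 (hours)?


ρ = 56.51/189.73 = 0.2978
Wq(M/M/1) = ρ/(μ−λ) = 0.2978/133.22 = 0.002236 hr
Wq(M/D/1) = ρ/(2(μ−λ)) = 0.001118 hr
Savings = 0.002236 − 0.001118 = 0.001118 hr

Final: 0.001118 hr


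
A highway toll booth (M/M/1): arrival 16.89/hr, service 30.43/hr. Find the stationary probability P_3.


ρ = 16.89/30.43 = 0.5550
P_n = (1−ρ)·ρ^n = (1 − 0.5550)·0.5550^3 = 0.4450·0.170995 = 0.076085

Final: 0.076085


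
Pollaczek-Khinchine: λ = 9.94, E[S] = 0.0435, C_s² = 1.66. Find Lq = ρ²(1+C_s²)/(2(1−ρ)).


ρ = λ·E[S] = 9.94·0.0435 = 0.4324
Lq = ρ²(1+C_s²)/(2(1−ρ)) = 0.1870·(1+1.66)/(2·0.5676)
= 0.1870·2.6600/1.1352 = 0.43808

Final: 0.43808


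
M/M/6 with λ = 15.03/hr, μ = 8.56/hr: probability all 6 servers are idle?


a = λ/μ = 15.03/8.56 = 1.7558; ρ = a/c = 0.2926
Σ_{k=0}^{5} a^k/k! (terms k=0..5) = 1.00000 + 1.75584 + 1.54149 + 0.90220 + 0.39603 + 0.13907 = 5.73464
Tail: a^6/(6!(1−ρ)) = 29.30295/(720·0.7074) = 0.05754
P₀ = 1/(5.73464 + 0.05754) = 1/5.79217 = 0.172647

Final: 0.172647


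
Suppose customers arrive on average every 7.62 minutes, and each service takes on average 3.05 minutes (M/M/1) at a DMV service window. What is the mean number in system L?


λ = 60/7.62 = 7.8740 /hr
μ = 60/3.05 = 19.6721 /hr
ρ = λ/μ = 7.8740/19.6721 = 0.4003
L = ρ/(1−ρ) = 0.4003/0.5997 = 0.6674

Final: 0.6674


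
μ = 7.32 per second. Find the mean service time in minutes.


Mean service time = 1/μ = 1/7.32 second = 0.13661 second
In minutes: 0.13661 × 0.0166667 = 0.002277 min

Final: 0.002277 min


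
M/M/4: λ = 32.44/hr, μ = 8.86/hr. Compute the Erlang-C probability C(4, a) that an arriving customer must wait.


a = λ/μ = 3.6614; ρ = a/4 = 0.9153
P₀ = 0.009259 (from M/M/c formula)
C(c,a) = [a^c/(c!(1−ρ))]·P₀ = [179.71672/(24·0.08465)]·0.009259
= 88.46057·0.009259 = 0.819037

Final: 0.819037


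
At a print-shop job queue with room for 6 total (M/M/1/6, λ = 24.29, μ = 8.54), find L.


ρ = 24.29/8.54 = 2.8443
L = ρ[1 − (K+1)ρ^K + Kρ^(K+1)] / [(1−ρ)(1−ρ^(K+1))]
Numerator: 2.8443·(1 − 7·529.441359 + 6·1505.870095) = 15160.290795
Denominator: (-1.8443)·(-1504.870095) = 2775.375176
L = 15160.290795/2775.375176 = 5.4624

Final: 5.4624


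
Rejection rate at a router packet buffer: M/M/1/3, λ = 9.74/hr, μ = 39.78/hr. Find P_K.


ρ = λ/μ = 9.74/39.78 = 0.2448
P_K = (1−ρ)ρ^K/(1−ρ^(K+1)) = (0.7552·0.014679)/(1 − 0.003594)
= 0.011085/0.996406 = 0.011125

Final: 0.011125


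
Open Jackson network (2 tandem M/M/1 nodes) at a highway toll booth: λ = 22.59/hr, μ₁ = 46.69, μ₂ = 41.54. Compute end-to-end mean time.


Each node sees arrival rate λ = 22.59/hr (tandem ⇒ throughput preserved).
W₁ = 1/(μ₁−λ) = 1/(46.69−22.59) = 0.04149 hr
W₂ = 1/(μ₂−λ) = 1/(41.54−22.59) = 0.05277 hr
W_total = W₁ + W₂ = 0.04149 + 0.05277 = 0.09426 hr

Final: 0.09426 hr


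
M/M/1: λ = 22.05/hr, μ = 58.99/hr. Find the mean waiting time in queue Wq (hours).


ρ = 22.05/58.99 = 0.3738
Wq = ρ/(μ−λ) = 0.3738/(58.99 − 22.05) = 0.3738/36.94 = 0.01012 hr

Final: 0.01012 hr


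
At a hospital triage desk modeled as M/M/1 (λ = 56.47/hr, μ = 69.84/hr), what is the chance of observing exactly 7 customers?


ρ = 56.47/69.84 = 0.8086
P_n = (1−ρ)·ρ^n = (1 − 0.8086)·0.8086^7 = 0.1914·0.225941 = 0.043254

Final: 0.043254


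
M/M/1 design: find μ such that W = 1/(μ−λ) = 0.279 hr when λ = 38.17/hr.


W = 1/(μ−λ) ⇒ μ − λ = 1/W = 1/0.279 = 3.5842
μ = λ + 1/W = 38.17 + 3.5842 = 41.7542 per hr

Final: 41.7542 /hr


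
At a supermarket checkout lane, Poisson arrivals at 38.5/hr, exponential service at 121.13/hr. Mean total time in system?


W = 1/(μ−λ) = 1/(121.13 − 38.5) = 1/82.63 = 0.01210 hr

Final: 0.01210 hr


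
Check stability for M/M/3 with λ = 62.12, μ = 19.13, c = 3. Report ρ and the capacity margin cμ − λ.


Total capacity cμ = 3·19.13 = 57.39/hr
ρ = λ/(cμ) = 62.12/57.39 = 1.0824
Stable ⇔ ρ < 1: NO
Spare capacity = cμ − λ = 57.39 − 62.12 = -4.73/hr

Final: ρ = 1.0824; unstable; margin = -4.73/hr


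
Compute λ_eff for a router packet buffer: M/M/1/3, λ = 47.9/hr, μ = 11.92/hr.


ρ = 4.0185; P_K = (1−ρ)ρ^3/(1−ρ^4) = 0.754040
λ_eff = λ(1 − P_K) = 47.9·(1 − 0.754040) = 47.9·0.245960 = 11.7815 /hr

Final: 11.7815 /hr


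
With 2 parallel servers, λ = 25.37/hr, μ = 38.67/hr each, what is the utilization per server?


ρ = λ/(cμ) = 25.37/(2·38.67) = 25.37/77.34 = 0.3280

Final: 0.3280


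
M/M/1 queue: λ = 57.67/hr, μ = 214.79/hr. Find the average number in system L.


ρ = λ/μ = 57.67/214.79 = 0.2685
L = ρ/(1−ρ) = 0.2685/(1 − 0.2685) = 0.2685/0.7315 = 0.3670

Final: 0.3670


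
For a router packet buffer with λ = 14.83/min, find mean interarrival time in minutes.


Mean interarrival time = 1/λ = 1/14.83 minute = 0.06743 minute
In minutes: 0.06743 × 1 = 0.06743 min

Final: 0.06743 min


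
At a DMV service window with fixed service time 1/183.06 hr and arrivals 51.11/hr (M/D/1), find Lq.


ρ = 51.11/183.06 = 0.2792
M/D/1: Lq = ρ²/(2(1−ρ)) = 0.07795/(2·0.7208) = 0.05407

Final: 0.05407


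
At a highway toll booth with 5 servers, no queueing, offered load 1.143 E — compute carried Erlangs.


B(5,1.143) = 0.005190 (Erlang-B)
Carried load = a(1 − B) = 1.143·(1 − 0.005190) = 1.143·0.994810 = 1.1371 E

Final: 1.1371 Erlangs


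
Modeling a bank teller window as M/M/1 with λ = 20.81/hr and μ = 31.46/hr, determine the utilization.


ρ = λ/μ = 20.81/31.46 = 0.6615

Final: 0.6615


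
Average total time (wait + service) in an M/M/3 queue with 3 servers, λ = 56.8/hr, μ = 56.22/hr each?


a = 1.0103; ρ = 0.3368; P₀ = 0.359733
Lq = P₀·a^c·ρ/(c!(1−ρ)²) = 0.04734
Wq = Lq/λ = 0.04734/56.8 = 0.0008334 hr
W = Wq + 1/μ = 0.0008334 + 0.01779 = 0.01862 hr

Final: 0.01862 hr


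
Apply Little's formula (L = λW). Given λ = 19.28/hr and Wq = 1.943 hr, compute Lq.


Lq = λWq = 19.28·1.943 = 37.4610

Final: 37.4610


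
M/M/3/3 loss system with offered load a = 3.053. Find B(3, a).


B(c,a) = (a^c/c!) / Σ_{k=0}^{c} a^k/k!
a^3/3! = 4.742738
Σ terms (k=0..3): 1.00000 + 3.05300 + 4.66040 + 4.74274 = 13.456143
B = 4.742738/13.456143 = 0.352459

Final: 0.352459


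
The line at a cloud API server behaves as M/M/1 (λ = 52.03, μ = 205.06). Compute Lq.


ρ = 52.03/205.06 = 0.2537
Lq = ρ²/(1−ρ) = 0.06438/0.7463 = 0.08627

Final: 0.08627


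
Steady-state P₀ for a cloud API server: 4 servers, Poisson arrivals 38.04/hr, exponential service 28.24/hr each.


a = λ/μ = 38.04/28.24 = 1.3470; ρ = a/c = 0.3368
Σ_{k=0}^{3} a^k/k! (terms k=0..3) = 1.00000 + 1.34703 + 0.90724 + 0.40736 = 3.66162
Tail: a^4/(4!(1−ρ)) = 3.29233/(24·0.6632) = 0.20683
P₀ = 1/(3.66162 + 0.20683) = 1/3.86845 = 0.258501

Final: 0.258501


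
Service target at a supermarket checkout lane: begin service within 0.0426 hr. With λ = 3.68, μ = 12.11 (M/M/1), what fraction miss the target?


ρ = 3.68/12.11 = 0.3039
P(Wq > t) = ρ·e^{−(μ−λ)t} = 0.3039·e^{−0.3591}
= 0.3039·0.698292 = 0.212198

Final: 0.212198


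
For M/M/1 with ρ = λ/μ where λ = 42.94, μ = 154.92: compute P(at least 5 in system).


ρ = 42.94/154.92 = 0.2772
P(N ≥ n) = ρ^n = 0.2772^5 = 0.001636

Final: 0.001636


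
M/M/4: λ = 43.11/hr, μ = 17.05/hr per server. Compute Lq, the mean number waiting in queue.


a = λ/μ = 2.5284; ρ = a/4 = 0.6321
P₀ = 0.071184
Lq = P₀·a^c·ρ / (c!·(1−ρ)²) = 0.071184·40.87093·0.6321/(24·0.13534)
= 0.56617

Final: 0.56617


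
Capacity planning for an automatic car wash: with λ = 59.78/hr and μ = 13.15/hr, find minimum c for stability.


Stability requires cμ > λ ⇔ c > λ/μ.
λ/μ = 59.78/13.15 = 4.5460
Minimum integer c = ⌊4.5460⌋ + 1 = 5
Check: 5·13.15 = 65.75 > 59.78, while 4·13.15 = 52.60 ≤ 59.78

Final: 5 servers


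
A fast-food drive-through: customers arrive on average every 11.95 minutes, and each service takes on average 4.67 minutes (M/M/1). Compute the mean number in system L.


λ = 60/11.95 = 5.0209 /hr
μ = 60/4.67 = 12.8480 /hr
ρ = λ/μ = 5.0209/12.8480 = 0.3908
L = ρ/(1−ρ) = 0.3908/0.6092 = 0.6415

Final: 0.6415


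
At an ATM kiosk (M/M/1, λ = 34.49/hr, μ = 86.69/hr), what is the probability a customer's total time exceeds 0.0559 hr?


W ~ Exponential(μ−λ) for M/M/1.
μ − λ = 86.69 − 34.49 = 52.2000
P(W > t) = e^{−(μ−λ)t} = e^{−2.9180} = 0.054043

Final: 0.054043


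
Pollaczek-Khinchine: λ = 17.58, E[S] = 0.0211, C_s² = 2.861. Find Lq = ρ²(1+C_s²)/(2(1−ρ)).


ρ = λ·E[S] = 17.58·0.0211 = 0.3709
Lq = ρ²(1+C_s²)/(2(1−ρ)) = 0.1376·(1+2.861)/(2·0.6291)
= 0.1376·3.8610/1.2581 = 0.42226

Final: 0.42226


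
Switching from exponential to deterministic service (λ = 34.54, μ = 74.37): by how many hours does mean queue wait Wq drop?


ρ = 34.54/74.37 = 0.4644
Wq(M/M/1) = ρ/(μ−λ) = 0.4644/39.83 = 0.01166 hr
Wq(M/D/1) = ρ/(2(μ−λ)) = 0.005830 hr
Savings = 0.01166 − 0.005830 = 0.005830 hr

Final: 0.005830 hr


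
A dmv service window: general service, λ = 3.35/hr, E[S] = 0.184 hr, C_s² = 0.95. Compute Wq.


ρ = λ·E[S] = 3.35·0.184 = 0.6164
E[S²] = E[S]²(1+C_s²) = 0.184²·(1+0.95) = 0.066019
Wq = λ·E[S²]/(2(1−ρ)) = 3.35·0.066019/(2·0.3836) = 0.28827 hr

Final: 0.28827 hr


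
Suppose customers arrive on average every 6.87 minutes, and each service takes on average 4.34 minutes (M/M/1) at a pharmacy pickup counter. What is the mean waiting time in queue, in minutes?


λ = 60/6.87 = 8.7336 /hr
μ = 60/4.34 = 13.8249 /hr
ρ = λ/μ = 8.7336/13.8249 = 0.6317
Wq = ρ/(μ−λ) = 0.6317/(13.8249−8.7336) = 0.12408 hr
In minutes: 0.12408·60 = 7.445 min

Final: 7.445 min


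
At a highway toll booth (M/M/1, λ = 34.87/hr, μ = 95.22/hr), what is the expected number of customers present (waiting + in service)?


ρ = λ/μ = 34.87/95.22 = 0.3662
L = ρ/(1−ρ) = 0.3662/(1 − 0.3662) = 0.3662/0.6338 = 0.5778

Final: 0.5778


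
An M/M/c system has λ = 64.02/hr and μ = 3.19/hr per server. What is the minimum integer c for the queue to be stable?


Stability requires cμ > λ ⇔ c > λ/μ.
λ/μ = 64.02/3.19 = 20.0690
Minimum integer c = ⌊20.0690⌋ + 1 = 21
Check: 21·3.19 = 66.99 > 64.02, while 20·3.19 = 63.80 ≤ 64.02

Final: 21 servers


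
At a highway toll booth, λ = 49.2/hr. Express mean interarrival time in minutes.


Mean interarrival time = 1/λ = 1/49.2 hour = 0.02033 hour
In minutes: 0.02033 × 60 = 1.2195 min

Final: 1.2195 min


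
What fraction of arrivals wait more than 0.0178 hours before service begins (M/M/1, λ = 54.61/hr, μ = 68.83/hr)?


ρ = 54.61/68.83 = 0.7934
P(Wq > t) = ρ·e^{−(μ−λ)t} = 0.7934·e^{−0.2531}
= 0.7934·0.776378 = 0.615981

Final: 0.615981


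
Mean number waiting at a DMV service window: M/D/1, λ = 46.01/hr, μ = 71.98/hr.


ρ = 46.01/71.98 = 0.6392
M/D/1: Lq = ρ²/(2(1−ρ)) = 0.4086/(2·0.3608) = 0.56623

Final: 0.56623


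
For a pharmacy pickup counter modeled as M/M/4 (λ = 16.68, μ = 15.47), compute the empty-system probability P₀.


a = λ/μ = 16.68/15.47 = 1.0782; ρ = a/c = 0.2696
Σ_{k=0}^{3} a^k/k! (terms k=0..3) = 1.00000 + 1.07822 + 0.58127 + 0.20891 = 2.86840
Tail: a^4/(4!(1−ρ)) = 1.35152/(24·0.7304) = 0.07709
P₀ = 1/(2.86840 + 0.07709) = 1/2.94550 = 0.339501

Final: 0.339501


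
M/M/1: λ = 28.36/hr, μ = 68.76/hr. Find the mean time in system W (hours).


W = 1/(μ−λ) = 1/(68.76 − 28.36) = 1/40.40 = 0.02475 hr

Final: 0.02475 hr


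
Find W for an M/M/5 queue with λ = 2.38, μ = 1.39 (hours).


a = 1.7122; ρ = 0.3424; P₀ = 0.179877
Lq = P₀·a^c·ρ/(c!(1−ρ)²) = 0.01747
Wq = Lq/λ = 0.01747/2.38 = 0.007341 hr
W = Wq + 1/μ = 0.007341 + 0.71942 = 0.72677 hr

Final: 0.72677 hr


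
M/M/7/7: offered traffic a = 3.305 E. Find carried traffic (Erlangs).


B(7,3.305) = 0.032002 (Erlang-B)
Carried load = a(1 − B) = 3.305·(1 − 0.032002) = 3.305·0.967998 = 3.1992 E

Final: 3.1992 Erlangs


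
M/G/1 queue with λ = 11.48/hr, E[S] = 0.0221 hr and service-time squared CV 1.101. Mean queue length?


ρ = λ·E[S] = 11.48·0.0221 = 0.2537
Lq = ρ²(1+C_s²)/(2(1−ρ)) = 0.06437·(1+1.101)/(2·0.7463)
= 0.06437·2.1010/1.4926 = 0.09061

Final: 0.09061


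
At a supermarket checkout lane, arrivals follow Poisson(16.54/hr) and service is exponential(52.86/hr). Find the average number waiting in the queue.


ρ = 16.54/52.86 = 0.3129
Lq = ρ²/(1−ρ) = 0.09791/0.6871 = 0.1425

Final: 0.1425


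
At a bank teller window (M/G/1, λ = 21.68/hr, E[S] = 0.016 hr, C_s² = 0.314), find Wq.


ρ = λ·E[S] = 21.68·0.016 = 0.3469
E[S²] = E[S]²(1+C_s²) = 0.016²·(1+0.314) = 0.0003364
Wq = λ·E[S²]/(2(1−ρ)) = 21.68·0.0003364/(2·0.6531) = 0.005583 hr

Final: 0.005583 hr


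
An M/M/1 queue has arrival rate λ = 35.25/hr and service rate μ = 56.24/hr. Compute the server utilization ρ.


ρ = λ/μ = 35.25/56.24 = 0.6268

Final: 0.6268


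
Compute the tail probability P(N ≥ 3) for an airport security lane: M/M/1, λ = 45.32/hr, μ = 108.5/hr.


ρ = 45.32/108.5 = 0.4177
P(N ≥ n) = ρ^n = 0.4177^3 = 0.072875

Final: 0.072875


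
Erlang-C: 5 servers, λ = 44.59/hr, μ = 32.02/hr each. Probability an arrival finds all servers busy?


a = λ/μ = 1.3926; ρ = a/5 = 0.2785
P₀ = 0.248172 (from M/M/c formula)
C(c,a) = [a^c/(c!(1−ρ))]·P₀ = [5.23698/(120·0.7215)]·0.248172
= 0.06049·0.248172 = 0.015012

Final: 0.015012


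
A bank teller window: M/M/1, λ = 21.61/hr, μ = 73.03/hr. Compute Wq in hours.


ρ = 21.61/73.03 = 0.2959
Wq = ρ/(μ−λ) = 0.2959/(73.03 − 21.61) = 0.2959/51.42 = 0.005755 hr

Final: 0.005755 hr


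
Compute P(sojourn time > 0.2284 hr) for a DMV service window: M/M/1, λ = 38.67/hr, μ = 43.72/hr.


W ~ Exponential(μ−λ) for M/M/1.
μ − λ = 43.72 − 38.67 = 5.0500
P(W > t) = e^{−(μ−λ)t} = e^{−1.1534} = 0.315556

Final: 0.315556


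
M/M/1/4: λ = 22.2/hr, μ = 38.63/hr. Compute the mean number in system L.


ρ = 22.2/38.63 = 0.5747
L = ρ[1 − (K+1)ρ^K + Kρ^(K+1)] / [(1−ρ)(1−ρ^(K+1))]
Numerator: 0.5747·(1 − 5·0.109072 + 4·0.062682) = 0.405363
Denominator: (0.4253)·(0.937318) = 0.398657
L = 0.405363/0.398657 = 1.0168

Final: 1.0168


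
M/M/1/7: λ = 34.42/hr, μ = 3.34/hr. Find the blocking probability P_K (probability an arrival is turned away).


ρ = λ/μ = 34.42/3.34 = 10.3054
P_K = (1−ρ)ρ^K/(1−ρ^(K+1)) = (-9.3054·12343854.508775)/(1 − 127208225.207195)
= -114864370.698420/-127208224.207195 = 0.902963

Final: 0.902963


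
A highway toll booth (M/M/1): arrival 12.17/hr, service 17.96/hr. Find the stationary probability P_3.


ρ = 12.17/17.96 = 0.6776
P_n = (1−ρ)·ρ^n = (1 − 0.6776)·0.6776^3 = 0.3224·0.311138 = 0.100306

Final: 0.100306


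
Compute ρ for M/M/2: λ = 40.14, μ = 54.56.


ρ = λ/(cμ) = 40.14/(2·54.56) = 40.14/109.12 = 0.3679

Final: 0.3679


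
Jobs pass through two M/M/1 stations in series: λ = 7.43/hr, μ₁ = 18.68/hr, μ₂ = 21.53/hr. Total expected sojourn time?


Each node sees arrival rate λ = 7.43/hr (tandem ⇒ throughput preserved).
W₁ = 1/(μ₁−λ) = 1/(18.68−7.43) = 0.08889 hr
W₂ = 1/(μ₂−λ) = 1/(21.53−7.43) = 0.07092 hr
W_total = W₁ + W₂ = 0.08889 + 0.07092 = 0.15981 hr

Final: 0.15981 hr


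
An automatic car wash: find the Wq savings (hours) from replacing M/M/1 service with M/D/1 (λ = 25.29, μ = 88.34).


ρ = 25.29/88.34 = 0.2863
Wq(M/M/1) = ρ/(μ−λ) = 0.2863/63.05 = 0.004541 hr
Wq(M/D/1) = ρ/(2(μ−λ)) = 0.002270 hr
Savings = 0.004541 − 0.002270 = 0.002270 hr

Final: 0.002270 hr


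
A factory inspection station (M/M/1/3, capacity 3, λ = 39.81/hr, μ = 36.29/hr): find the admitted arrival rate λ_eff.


ρ = 1.0970; P_K = (1−ρ)ρ^3/(1−ρ^4) = 0.285709
λ_eff = λ(1 − P_K) = 39.81·(1 − 0.285709) = 39.81·0.714291 = 28.4359 /hr

Final: 28.4359 /hr


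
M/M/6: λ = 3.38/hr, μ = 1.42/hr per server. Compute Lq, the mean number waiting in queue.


a = λ/μ = 2.3803; ρ = a/6 = 0.3967
P₀ = 0.092134
Lq = P₀·a^c·ρ / (c!·(1−ρ)²) = 0.092134·181.87380·0.3967/(720·0.36395)
= 0.02537

Final: 0.02537


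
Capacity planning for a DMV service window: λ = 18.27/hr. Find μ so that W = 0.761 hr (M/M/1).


W = 1/(μ−λ) ⇒ μ − λ = 1/W = 1/0.761 = 1.3141
μ = λ + 1/W = 18.27 + 1.3141 = 19.5841 per hr

Final: 19.5841 /hr


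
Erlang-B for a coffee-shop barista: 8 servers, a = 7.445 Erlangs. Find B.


B(c,a) = (a^c/c!) / Σ_{k=0}^{c} a^k/k!
a^8/8! = 234.097671
Σ terms (k=0..8): 1.00000 + 7.44500 + 27.71401 + 68.77694 + 128.01108 + 190.60850 + 236.51338 + 251.54887 + 234.09767 = 1145.715462
B = 234.097671/1145.715462 = 0.204324

Final: 0.204324


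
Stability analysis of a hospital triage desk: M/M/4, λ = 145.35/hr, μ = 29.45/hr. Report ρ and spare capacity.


Total capacity cμ = 4·29.45 = 117.80/hr
ρ = λ/(cμ) = 145.35/117.80 = 1.2339
Stable ⇔ ρ < 1: NO
Spare capacity = cμ − λ = 117.80 − 145.35 = -27.55/hr

Final: ρ = 1.2339; unstable; margin = -27.55/hr


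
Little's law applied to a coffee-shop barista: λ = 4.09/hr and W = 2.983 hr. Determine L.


L = λW = 4.09·2.983 = 12.2005

Final: 12.2005


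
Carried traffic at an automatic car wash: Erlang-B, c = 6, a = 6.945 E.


B(6,6.945) = 0.327883 (Erlang-B)
Carried load = a(1 − B) = 6.945·(1 − 0.327883) = 6.945·0.672117 = 4.6679 E

Final: 4.6679 Erlangs


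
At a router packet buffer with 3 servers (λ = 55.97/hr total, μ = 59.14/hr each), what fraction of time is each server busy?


ρ = λ/(cμ) = 55.97/(3·59.14) = 55.97/177.42 = 0.3155

Final: 0.3155


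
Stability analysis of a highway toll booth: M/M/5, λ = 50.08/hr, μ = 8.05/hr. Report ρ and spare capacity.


Total capacity cμ = 5·8.05 = 40.25/hr
ρ = λ/(cμ) = 50.08/40.25 = 1.2442
Stable ⇔ ρ < 1: NO
Spare capacity = cμ − λ = 40.25 − 50.08 = -9.83/hr

Final: ρ = 1.2442; unstable; margin = -9.83/hr


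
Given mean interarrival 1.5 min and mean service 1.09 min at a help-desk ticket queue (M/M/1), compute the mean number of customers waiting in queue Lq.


λ = 60/1.5 = 40.0000 /hr
μ = 60/1.09 = 55.0459 /hr
ρ = λ/μ = 40.0000/55.0459 = 0.7267
Lq = ρ²/(1−ρ) = 0.5280/0.2733 = 1.9319

Final: 1.9319


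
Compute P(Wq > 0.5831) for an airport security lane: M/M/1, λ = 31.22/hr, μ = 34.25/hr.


ρ = 31.22/34.25 = 0.9115
P(Wq > t) = ρ·e^{−(μ−λ)t} = 0.9115·e^{−1.7668}
= 0.9115·0.170880 = 0.155763

Final: 0.155763
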